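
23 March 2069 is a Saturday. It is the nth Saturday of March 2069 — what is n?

Day 23 falls in week ⌈23/7⌉ of the month.
Days 1–7 hold the 1st Saturday, 8–14 the 2nd, 15–21 the 3rd, 22–28 the 4th, 29–31 the 5th.
23 is in the range for the 4th.

4th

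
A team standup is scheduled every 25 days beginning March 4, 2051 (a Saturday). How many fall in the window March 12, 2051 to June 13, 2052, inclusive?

18

Occurrences land 25·i days after March 4, 2051 for i = 0, 1, 2, …
March 12, 2051 is 8 days after the start; 8 ÷ 25 = 0 remainder 8; since the remainder is 8, round up to i = 1. First occurrence in the window: #2 on March 29, 2051 (1×25 = 25 days in).
June 13, 2052 is 467 days after the start; 467 ÷ 25 = 18 remainder 17. Last occurrence in the window: #19 on May 27, 2052.
Occurrences #2 through #19: 18 in total.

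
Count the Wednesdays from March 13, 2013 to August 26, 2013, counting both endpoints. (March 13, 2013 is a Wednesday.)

March 13, 2013 is a Wednesday; the first Wednesday on or after it is March 13, 2013.
From March 13, 2013 to August 26, 2013: 18 + 30 + 31 + 30 + 31 + 26 = 166 days (rest of March, April, May, June, July, August).
166 ÷ 7 = 23 full weeks with remainder 5, so 23 more Wednesdays after the first → 24.

24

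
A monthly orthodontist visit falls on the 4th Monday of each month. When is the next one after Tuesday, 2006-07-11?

2006-07-24

July 2006 starts on a Saturday; its first Monday is the 3rd, so the 4th Monday is the 24th — 2006-07-24.
2006-07-24 is after 2006-07-11, so that is the next one.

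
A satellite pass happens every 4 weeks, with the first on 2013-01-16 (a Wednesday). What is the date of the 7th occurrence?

The 7th occurrence is 6 intervals after the first: 6 × 28 = 168 days after 2013-01-16.
January has 31 days — 15 days to the end of January leaves 153.
February has 28 days (125 left).
March has 31 days (94 left).
April has 30 days (64 left).
May has 31 days (33 left).
June has 30 days (3 left).
3 days into July → 2013-07-03.

2013-07-03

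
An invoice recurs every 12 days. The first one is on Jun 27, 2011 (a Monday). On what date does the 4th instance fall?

Aug 2, 2011

The 4th occurrence is 3 intervals after the first: 3 × 12 = 36 days after Jun 27, 2011.
Jun has 30 days — 3 days to the end of Jun leaves 33.
Jul has 31 days (2 left).
2 days into Aug → Aug 2, 2011.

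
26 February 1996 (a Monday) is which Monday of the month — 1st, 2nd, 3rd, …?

4th

Day 26 falls in week ⌈26/7⌉ of the month.
Days 1–7 hold the 1st Monday, 8–14 the 2nd, 15–21 the 3rd, 22–28 the 4th, 29–31 the 5th.
26 is in the range for the 4th.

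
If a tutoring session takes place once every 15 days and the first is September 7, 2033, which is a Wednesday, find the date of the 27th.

The 27th occurrence is 26 intervals after the first: 26 × 15 = 390 days after September 7, 2033.
September has 30 days — 23 days to the end of September leaves 367.
October has 31 days (336 left).
November has 30 days (306 left).
December has 31 days (275 left).
January has 31 days (244 left).
February has 28 days (216 left).
March has 31 days (185 left).
April has 30 days (155 left).
May has 31 days (124 left).
June has 30 days (94 left).
July has 31 days (63 left).
August has 31 days (32 left).
September has 30 days (2 left).
2 days into October → October 2, 2034.

October 2, 2034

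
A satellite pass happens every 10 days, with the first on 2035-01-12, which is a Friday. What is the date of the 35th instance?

2035-12-18

The 35th occurrence is 34 intervals after the first: 34 × 10 = 340 days after 2035-01-12.
January has 31 days — 19 days to the end of January leaves 321.
February has 28 days (293 left).
March has 31 days (262 left).
April has 30 days (232 left).
May has 31 days (201 left).
June has 30 days (171 left).
July has 31 days (140 left).
August has 31 days (109 left).
September has 30 days (79 left).
October has 31 days (48 left).
November has 30 days (18 left).
18 days into December → 2035-12-18.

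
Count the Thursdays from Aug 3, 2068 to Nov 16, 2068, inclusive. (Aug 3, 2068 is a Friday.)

Aug 3, 2068 is a Friday; the first Thursday on or after it is Aug 9, 2068 (6 days later).
From Aug 9, 2068 to Nov 16, 2068: 22 + 30 + 31 + 16 = 99 days (rest of Aug, Sep, Oct, Nov).
99 ÷ 7 = 14 full weeks with remainder 1, so 14 more Thursdays after the first → 15.

15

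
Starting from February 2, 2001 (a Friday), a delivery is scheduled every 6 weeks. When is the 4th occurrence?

The 4th occurrence is 3 intervals after the first: 3 × 42 = 126 days after February 2, 2001.
February has 28 days — 26 days to the end of February leaves 100.
March has 31 days (69 left).
April has 30 days (39 left).
May has 31 days (8 left).
8 days into June → June 8, 2001.

June 8, 2001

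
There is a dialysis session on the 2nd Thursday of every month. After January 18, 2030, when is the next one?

January 2030 starts on a Tuesday; its first Thursday is the 3rd, so the 2nd Thursday is the 10th — January 10, 2030.
That is not after January 18, 2030, so look at February 2030.
February 2030 starts on a Friday; its first Thursday is the 7th, so the 2nd Thursday is the 14th — February 14, 2030.

February 14, 2030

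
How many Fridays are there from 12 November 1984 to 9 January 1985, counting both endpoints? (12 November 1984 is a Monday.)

8

12 November 1984 is a Monday; the first Friday on or after it is 16 November 1984 (4 days later).
From 16 November 1984 to 9 January 1985: 14 + 31 + 9 = 54 days (rest of November, December, January).
54 ÷ 7 = 7 full weeks with remainder 5, so 7 more Fridays after the first → 8.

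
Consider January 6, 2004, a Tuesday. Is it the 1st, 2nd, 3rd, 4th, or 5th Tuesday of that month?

Day 6 falls in week ⌈6/7⌉ of the month.
Days 1–7 hold the 1st Tuesday, 8–14 the 2nd, 15–21 the 3rd, 22–28 the 4th, 29–31 the 5th.
6 is in the range for the 1st.

1st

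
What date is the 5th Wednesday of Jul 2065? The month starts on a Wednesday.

Jul 29, 2065

Jul 2065 begins on a Wednesday, so the first Wednesday is Jul 1.
The 5th Wednesday is 4 weeks later: 1 + 28 = 29.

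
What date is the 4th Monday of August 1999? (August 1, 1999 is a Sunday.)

August 23, 1999

August 1999 begins on a Sunday, so the first Monday is August 2 (1 day later).
The 4th Monday is 3 weeks later: 2 + 21 = 23.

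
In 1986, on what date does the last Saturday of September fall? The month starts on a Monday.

September 1986 begins on a Monday, so the first Saturday is September 6 (5 days later).
September 1986 has 30 days. Adding weeks: 6, 13, 20, 27 — the last one ≤ 30 is the 27th.

27 September 1986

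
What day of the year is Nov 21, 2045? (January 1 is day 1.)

325

Days in months before Nov: 31 + 28 + 31 + 30 + 31 + 30 + 31 + 31 + 30 + 31 = 304.
Plus 21 days into Nov → day 325.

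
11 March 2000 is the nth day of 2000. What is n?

71

Days in months before March: 31 + 29 = 60.
Plus 11 days into March → day 71.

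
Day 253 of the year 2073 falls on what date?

January has 31 days (253 − 31 = 222 remain).
February has 28 days (222 − 28 = 194 remain).
March has 31 days (194 − 31 = 163 remain).
April has 30 days (163 − 30 = 133 remain).
May has 31 days (133 − 31 = 102 remain).
June has 30 days (102 − 30 = 72 remain).
July has 31 days (72 − 31 = 41 remain).
August has 31 days (41 − 31 = 10 remain).
10 into September → September 10.

September 10, 2073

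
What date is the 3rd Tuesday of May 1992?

The first Tuesday of May 1992 is May 5.
The 3rd Tuesday is 2 weeks later: 5 + 14 = 19.

May 19, 1992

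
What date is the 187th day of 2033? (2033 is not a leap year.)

January has 31 days (187 − 31 = 156 remain).
February has 28 days (156 − 28 = 128 remain).
March has 31 days (128 − 31 = 97 remain).
April has 30 days (97 − 30 = 67 remain).
May has 31 days (67 − 31 = 36 remain).
June has 30 days (36 − 30 = 6 remain).
6 into July → July 6.

6 July 2033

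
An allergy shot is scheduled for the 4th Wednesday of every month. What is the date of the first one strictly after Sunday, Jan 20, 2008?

Jan 23, 2008

Jan 2008 starts on a Tuesday; its first Wednesday is the 2nd, so the 4th Wednesday is the 23rd — Jan 23, 2008.
Jan 23, 2008 is after Jan 20, 2008, so that is the next one.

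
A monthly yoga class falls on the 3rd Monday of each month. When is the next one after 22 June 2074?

June 2074 starts on a Friday; its first Monday is the 4th, so the 3rd Monday is the 18th — 18 June 2074.
That is not after 22 June 2074, so look at July 2074.
July 2074 starts on a Sunday; its first Monday is the 2nd, so the 3rd Monday is the 16th — 16 July 2074.

16 July 2074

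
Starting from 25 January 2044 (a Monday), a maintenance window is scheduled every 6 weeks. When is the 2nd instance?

7 March 2044

The 2nd occurrence is 1 interval after the first: 1 × 42 = 42 days after 25 January 2044.
January has 31 days — 6 days to the end of January leaves 36.
February has 29 days (7 left).
7 days into March → 7 March 2044.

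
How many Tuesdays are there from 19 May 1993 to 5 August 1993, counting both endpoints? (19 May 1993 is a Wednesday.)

19 May 1993 is a Wednesday; the first Tuesday on or after it is 25 May 1993 (6 days later).
From 25 May 1993 to 5 August 1993: 6 + 30 + 31 + 5 = 72 days (rest of May, June, July, August).
72 ÷ 7 = 10 full weeks with remainder 2, so 10 more Tuesdays after the first → 11.

11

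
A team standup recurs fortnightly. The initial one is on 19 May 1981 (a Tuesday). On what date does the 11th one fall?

The 11th occurrence is 10 intervals after the first: 10 × 14 = 140 days after 19 May 1981.
May has 31 days — 12 days to the end of May leaves 128.
June has 30 days (98 left).
July has 31 days (67 left).
August has 31 days (36 left).
September has 30 days (6 left).
6 days into October → 6 October 1981.

6 October 1981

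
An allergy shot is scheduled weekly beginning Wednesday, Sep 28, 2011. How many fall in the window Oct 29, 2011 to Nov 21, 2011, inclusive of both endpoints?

Occurrences land 7·i days after Sep 28, 2011 for i = 0, 1, 2, …
Oct 29, 2011 is 31 days after the start; 31 ÷ 7 = 4 remainder 3; since the remainder is 3, round up to i = 5. First occurrence in the window: #6 on Nov 2, 2011 (5×7 = 35 days in).
Nov 21, 2011 is 54 days after the start; 54 ÷ 7 = 7 remainder 5. Last occurrence in the window: #8 on Nov 16, 2011.
Occurrences #6 through #8: 3 in total.

3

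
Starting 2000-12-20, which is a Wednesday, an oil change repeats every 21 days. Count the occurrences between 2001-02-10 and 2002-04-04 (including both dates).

20

Occurrences land 21·i days after 2000-12-20 for i = 0, 1, 2, …
2001-02-10 is 52 days after the start; 52 ÷ 21 = 2 remainder 10; since the remainder is 10, round up to i = 3. First occurrence in the window: #4 on 2001-02-21 (3×21 = 63 days in).
2002-04-04 is 470 days after the start; 470 ÷ 21 = 22 remainder 8. Last occurrence in the window: #23 on 2002-03-27.
Occurrences #4 through #23: 20 in total.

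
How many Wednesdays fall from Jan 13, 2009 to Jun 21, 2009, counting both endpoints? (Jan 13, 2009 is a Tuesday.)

Jan 13, 2009 is a Tuesday; the first Wednesday on or after it is Jan 14, 2009 (1 day later).
From Jan 14, 2009 to Jun 21, 2009: 17 + 28 + 31 + 30 + 31 + 21 = 158 days (rest of Jan, Feb, Mar, Apr, May, Jun).
158 ÷ 7 = 22 full weeks with remainder 4, so 22 more Wednesdays after the first → 23.

23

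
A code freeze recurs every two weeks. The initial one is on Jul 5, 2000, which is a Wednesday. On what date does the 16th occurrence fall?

The 16th occurrence is 15 intervals after the first: 15 × 14 = 210 days after Jul 5, 2000.
Jul has 31 days — 26 days to the end of Jul leaves 184.
Aug has 31 days (153 left).
Sep has 30 days (123 left).
Oct has 31 days (92 left).
Nov has 30 days (62 left).
Dec has 31 days (31 left).
31 days into Jan → Jan 31, 2001.

Jan 31, 2001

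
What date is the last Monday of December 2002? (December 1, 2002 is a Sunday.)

2002-12-30

December 2002 begins on a Sunday, so the first Monday is December 2 (1 day later).
December 2002 has 31 days. Adding weeks: 2, 9, 16, 23, 30 — the last one ≤ 31 is the 30th.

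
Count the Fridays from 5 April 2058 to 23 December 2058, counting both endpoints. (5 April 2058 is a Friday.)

38

5 April 2058 is a Friday; the first Friday on or after it is 5 April 2058.
From 5 April 2058 to 23 December 2058: 25 + 31 + 30 + 31 + 31 + 30 + 31 + 30 + 23 = 262 days (rest of April, May, June, July, August, September, October, November, December).
262 ÷ 7 = 37 full weeks with remainder 3, so 37 more Fridays after the first → 38.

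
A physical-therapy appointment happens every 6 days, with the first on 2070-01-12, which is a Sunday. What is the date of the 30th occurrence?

2070-07-05

The 30th occurrence is 29 intervals after the first: 29 × 6 = 174 days after 2070-01-12.
January has 31 days — 19 days to the end of January leaves 155.
February has 28 days (127 left).
March has 31 days (96 left).
April has 30 days (66 left).
May has 31 days (35 left).
June has 30 days (5 left).
5 days into July → 2070-07-05.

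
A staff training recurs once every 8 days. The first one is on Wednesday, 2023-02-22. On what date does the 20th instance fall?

The 20th occurrence is 19 intervals after the first: 19 × 8 = 152 days after 2023-02-22.
February has 28 days — 6 days to the end of February leaves 146.
March has 31 days (115 left).
April has 30 days (85 left).
May has 31 days (54 left).
June has 30 days (24 left).
24 days into July → 2023-07-24.

2023-07-24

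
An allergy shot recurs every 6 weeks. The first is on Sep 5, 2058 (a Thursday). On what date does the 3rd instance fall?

Nov 28, 2058

The 3rd occurrence is 2 intervals after the first: 2 × 42 = 84 days after Sep 5, 2058.
Sep has 30 days — 25 days to the end of Sep leaves 59.
Oct has 31 days (28 left).
28 days into Nov → Nov 28, 2058.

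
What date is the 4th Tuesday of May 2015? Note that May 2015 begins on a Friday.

May 26, 2015

May 2015 begins on a Friday, so the first Tuesday is May 5 (4 days later).
The 4th Tuesday is 3 weeks later: 5 + 21 = 26.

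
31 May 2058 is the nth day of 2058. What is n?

Days in months before May: 31 + 28 + 31 + 30 = 120.
Plus 31 days into May → day 151.

151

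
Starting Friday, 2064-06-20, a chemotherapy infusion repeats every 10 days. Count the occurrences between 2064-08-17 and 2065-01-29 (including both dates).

17

Occurrences land 10·i days after 2064-06-20 for i = 0, 1, 2, …
2064-08-17 is 58 days after the start; 58 ÷ 10 = 5 remainder 8; since the remainder is 8, round up to i = 6. First occurrence in the window: #7 on 2064-08-19 (6×10 = 60 days in).
2065-01-29 is 223 days after the start; 223 ÷ 10 = 22 remainder 3. Last occurrence in the window: #23 on 2065-01-26.
Occurrences #7 through #23: 17 in total.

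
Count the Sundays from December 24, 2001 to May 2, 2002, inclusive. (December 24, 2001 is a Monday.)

December 24, 2001 is a Monday; the first Sunday on or after it is December 30, 2001 (6 days later).
From December 30, 2001 to May 2, 2002: 1 + 31 + 28 + 31 + 30 + 2 = 123 days (rest of December, January, February, March, April, May).
123 ÷ 7 = 17 full weeks with remainder 4, so 17 more Sundays after the first → 18.

18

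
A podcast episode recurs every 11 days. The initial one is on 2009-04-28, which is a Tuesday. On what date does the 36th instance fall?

The 36th occurrence is 35 intervals after the first: 35 × 11 = 385 days after 2009-04-28.
April has 30 days — 2 days to the end of April leaves 383.
May has 31 days (352 left).
June has 30 days (322 left).
July has 31 days (291 left).
August has 31 days (260 left).
September has 30 days (230 left).
October has 31 days (199 left).
November has 30 days (169 left).
December has 31 days (138 left).
January has 31 days (107 left).
February has 28 days (79 left).
March has 31 days (48 left).
April has 30 days (18 left).
18 days into May → 2010-05-18.

2010-05-18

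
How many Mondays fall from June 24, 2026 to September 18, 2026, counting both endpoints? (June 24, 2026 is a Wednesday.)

12

June 24, 2026 is a Wednesday; the first Monday on or after it is June 29, 2026 (5 days later).
From June 29, 2026 to September 18, 2026: 1 + 31 + 31 + 18 = 81 days (rest of June, July, August, September).
81 ÷ 7 = 11 full weeks with remainder 4, so 11 more Mondays after the first → 12.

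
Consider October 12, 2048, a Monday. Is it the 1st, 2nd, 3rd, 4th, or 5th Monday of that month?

Day 12 falls in week ⌈12/7⌉ of the month.
Days 1–7 hold the 1st Monday, 8–14 the 2nd, 15–21 the 3rd, 22–28 the 4th, 29–31 the 5th.
12 is in the range for the 2nd.

2nd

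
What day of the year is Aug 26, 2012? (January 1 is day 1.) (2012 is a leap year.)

Days in months before Aug: 31 + 29 + 31 + 30 + 31 + 30 + 31 = 213.
Plus 26 days into Aug → day 239.

239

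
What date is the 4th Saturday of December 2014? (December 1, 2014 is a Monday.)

December 2014 begins on a Monday, so the first Saturday is December 6 (5 days later).
The 4th Saturday is 3 weeks later: 6 + 21 = 27.

2014-12-27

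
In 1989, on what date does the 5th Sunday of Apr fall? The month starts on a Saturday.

Apr 1989 begins on a Saturday, so the first Sunday is Apr 2 (1 day later).
The 5th Sunday is 4 weeks later: 2 + 28 = 30.

Apr 30, 1989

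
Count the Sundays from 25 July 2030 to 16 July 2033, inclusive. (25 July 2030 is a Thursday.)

25 July 2030 is a Thursday; the first Sunday on or after it is 28 July 2030 (3 days later).
From 28 July 2030 to 16 July 2033: 156 + 365 + 366 + 197 = 1084 days (rest of 2030, 2031, 2032, to 16 July 2033 in 2033).
1084 ÷ 7 = 154 full weeks with remainder 6, so 154 more Sundays after the first → 155.

155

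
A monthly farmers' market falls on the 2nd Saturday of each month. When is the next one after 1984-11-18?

1984-12-08

November 1984 starts on a Thursday; its first Saturday is the 3rd, so the 2nd Saturday is the 10th — 1984-11-10.
That is not after 1984-11-18, so look at December 1984.
December 1984 starts on a Saturday; its first Saturday is the 1st, so the 2nd Saturday is the 8th — 1984-12-08.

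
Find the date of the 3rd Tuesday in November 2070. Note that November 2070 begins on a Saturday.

18 November 2070

November 2070 begins on a Saturday, so the first Tuesday is November 4 (3 days later).
The 3rd Tuesday is 2 weeks later: 4 + 14 = 18.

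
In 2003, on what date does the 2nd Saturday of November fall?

November 8, 2003

The first Saturday of November 2003 is November 1.
The 2nd Saturday is 1 weeks later: 1 + 7 = 8.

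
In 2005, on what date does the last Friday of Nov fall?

Nov 25, 2005

The first Friday of Nov 2005 is Nov 4.
Nov 2005 has 30 days. Adding weeks: 4, 11, 18, 25 — the last one ≤ 30 is the 25th.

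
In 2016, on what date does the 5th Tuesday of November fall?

November 2016 begins on a Tuesday, so the first Tuesday is November 1.
The 5th Tuesday is 4 weeks later: 1 + 28 = 29.

29 November 2016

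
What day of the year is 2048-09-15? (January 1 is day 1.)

Days in months before September: 31 + 29 + 31 + 30 + 31 + 30 + 31 + 31 = 244.
Plus 15 days into September → day 259.

259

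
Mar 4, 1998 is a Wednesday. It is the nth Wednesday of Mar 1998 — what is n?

1st

Day 4 falls in week ⌈4/7⌉ of the month.
Days 1–7 hold the 1st Wednesday, 8–14 the 2nd, 15–21 the 3rd, 22–28 the 4th, 29–31 the 5th.
4 is in the range for the 1st.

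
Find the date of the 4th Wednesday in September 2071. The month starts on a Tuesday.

September 2071 begins on a Tuesday, so the first Wednesday is September 2 (1 day later).
The 4th Wednesday is 3 weeks later: 2 + 21 = 23.

23 September 2071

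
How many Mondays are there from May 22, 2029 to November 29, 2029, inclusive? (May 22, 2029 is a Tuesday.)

May 22, 2029 is a Tuesday; the first Monday on or after it is May 28, 2029 (6 days later).
From May 28, 2029 to November 29, 2029: 3 + 30 + 31 + 31 + 30 + 31 + 29 = 185 days (rest of May, June, July, August, September, October, November).
185 ÷ 7 = 26 full weeks with remainder 3, so 26 more Mondays after the first → 27.

27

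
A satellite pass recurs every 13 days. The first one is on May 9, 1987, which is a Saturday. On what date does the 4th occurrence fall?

The 4th occurrence is 3 intervals after the first: 3 × 13 = 39 days after May 9, 1987.
May has 31 days — 22 days to the end of May leaves 17.
17 days into Jun → Jun 17, 1987.

Jun 17, 1987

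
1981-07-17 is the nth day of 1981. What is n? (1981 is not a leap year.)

198

Days in months before July: 31 + 28 + 31 + 30 + 31 + 30 = 181.
Plus 17 days into July → day 198.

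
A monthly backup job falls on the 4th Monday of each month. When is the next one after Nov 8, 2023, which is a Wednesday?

Nov 2023 starts on a Wednesday; its first Monday is the 6th, so the 4th Monday is the 27th — Nov 27, 2023.
Nov 27, 2023 is after Nov 8, 2023, so that is the next one.

Nov 27, 2023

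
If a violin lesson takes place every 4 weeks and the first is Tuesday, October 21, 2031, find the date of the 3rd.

December 16, 2031

The 3rd occurrence is 2 intervals after the first: 2 × 28 = 56 days after October 21, 2031.
October has 31 days — 10 days to the end of October leaves 46.
November has 30 days (16 left).
16 days into December → December 16, 2031.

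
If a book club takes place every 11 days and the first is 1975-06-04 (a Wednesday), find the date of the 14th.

The 14th occurrence is 13 intervals after the first: 13 × 11 = 143 days after 1975-06-04.
June has 30 days — 26 days to the end of June leaves 117.
July has 31 days (86 left).
August has 31 days (55 left).
September has 30 days (25 left).
25 days into October → 1975-10-25.

1975-10-25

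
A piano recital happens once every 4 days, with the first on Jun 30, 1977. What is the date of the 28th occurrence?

The 28th occurrence is 27 intervals after the first: 27 × 4 = 108 days after Jun 30, 1977.
Jun has 30 days — 0 days to the end of Jun leaves 108.
Jul has 31 days (77 left).
Aug has 31 days (46 left).
Sep has 30 days (16 left).
16 days into Oct → Oct 16, 1977.

Oct 16, 1977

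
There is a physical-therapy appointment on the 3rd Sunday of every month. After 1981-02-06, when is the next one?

February 1981 starts on a Sunday; its first Sunday is the 1st, so the 3rd Sunday is the 15th — 1981-02-15.
1981-02-15 is after 1981-02-06, so that is the next one.

1981-02-15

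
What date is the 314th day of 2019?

Jan has 31 days (314 − 31 = 283 remain).
Feb has 28 days (283 − 28 = 255 remain).
Mar has 31 days (255 − 31 = 224 remain).
Apr has 30 days (224 − 30 = 194 remain).
May has 31 days (194 − 31 = 163 remain).
Jun has 30 days (163 − 30 = 133 remain).
Jul has 31 days (133 − 31 = 102 remain).
Aug has 31 days (102 − 31 = 71 remain).
Sep has 30 days (71 − 30 = 41 remain).
Oct has 31 days (41 − 31 = 10 remain).
10 into Nov → Nov 10.

Nov 10, 2019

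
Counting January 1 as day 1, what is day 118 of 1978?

April 28, 1978

January has 31 days (118 − 31 = 87 remain).
February has 28 days (87 − 28 = 59 remain).
March has 31 days (59 − 31 = 28 remain).
28 into April → April 28.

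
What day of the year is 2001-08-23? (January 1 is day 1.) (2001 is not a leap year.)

Days in months before August: 31 + 28 + 31 + 30 + 31 + 30 + 31 = 212.
Plus 23 days into August → day 235.

235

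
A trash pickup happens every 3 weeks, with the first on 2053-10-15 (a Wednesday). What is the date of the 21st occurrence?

2054-12-09

The 21st occurrence is 20 intervals after the first: 20 × 21 = 420 days after 2053-10-15.
October has 31 days — 16 days to the end of October leaves 404.
From end of October to end of 2053 is 61 days (343 left).
January has 31 days (312 left).
February has 28 days (284 left).
March has 31 days (253 left).
April has 30 days (223 left).
May has 31 days (192 left).
June has 30 days (162 left).
July has 31 days (131 left).
August has 31 days (100 left).
September has 30 days (70 left).
October has 31 days (39 left).
November has 30 days (9 left).
9 days into December → 2054-12-09.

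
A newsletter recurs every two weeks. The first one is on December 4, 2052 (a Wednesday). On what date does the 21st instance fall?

September 10, 2053

The 21st occurrence is 20 intervals after the first: 20 × 14 = 280 days after December 4, 2052.
December has 31 days — 27 days to the end of December leaves 253.
January has 31 days (222 left).
February has 28 days (194 left).
March has 31 days (163 left).
April has 30 days (133 left).
May has 31 days (102 left).
June has 30 days (72 left).
July has 31 days (41 left).
August has 31 days (10 left).
10 days into September → September 10, 2053.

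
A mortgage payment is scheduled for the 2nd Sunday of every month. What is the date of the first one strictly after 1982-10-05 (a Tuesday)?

1982-10-10

October 1982 starts on a Friday; its first Sunday is the 3rd, so the 2nd Sunday is the 10th — 1982-10-10.
1982-10-10 is after 1982-10-05, so that is the next one.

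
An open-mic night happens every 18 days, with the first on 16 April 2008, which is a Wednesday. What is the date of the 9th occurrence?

The 9th occurrence is 8 intervals after the first: 8 × 18 = 144 days after 16 April 2008.
April has 30 days — 14 days to the end of April leaves 130.
May has 31 days (99 left).
June has 30 days (69 left).
July has 31 days (38 left).
August has 31 days (7 left).
7 days into September → 7 September 2008.

7 September 2008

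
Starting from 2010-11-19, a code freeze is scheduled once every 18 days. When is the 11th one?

2011-05-18

The 11th occurrence is 10 intervals after the first: 10 × 18 = 180 days after 2010-11-19.
November has 30 days — 11 days to the end of November leaves 169.
December has 31 days (138 left).
January has 31 days (107 left).
February has 28 days (79 left).
March has 31 days (48 left).
April has 30 days (18 left).
18 days into May → 2011-05-18.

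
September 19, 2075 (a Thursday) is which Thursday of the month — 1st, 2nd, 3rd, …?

3rd

Day 19 falls in week ⌈19/7⌉ of the month.
Days 1–7 hold the 1st Thursday, 8–14 the 2nd, 15–21 the 3rd, 22–28 the 4th, 29–31 the 5th.
19 is in the range for the 3rd.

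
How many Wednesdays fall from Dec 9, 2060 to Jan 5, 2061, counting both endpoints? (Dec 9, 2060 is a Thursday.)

Dec 9, 2060 is a Thursday; the first Wednesday on or after it is Dec 15, 2060 (6 days later).
From Dec 15, 2060 to Jan 5, 2061: 16 + 5 = 21 days (rest of Dec, Jan).
21 ÷ 7 = 3 full weeks with remainder 0, so 3 more Wednesdays after the first → 4.

4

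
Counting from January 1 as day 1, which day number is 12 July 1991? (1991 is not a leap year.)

193

Days in months before July: 31 + 28 + 31 + 30 + 31 + 30 = 181.
Plus 12 days into July → day 193.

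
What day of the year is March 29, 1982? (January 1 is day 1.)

Days in months before March: 31 + 28 = 59.
Plus 29 days into March → day 88.

88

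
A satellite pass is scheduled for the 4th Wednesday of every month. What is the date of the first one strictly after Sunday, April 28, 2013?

April 2013 starts on a Monday; its first Wednesday is the 3rd, so the 4th Wednesday is the 24th — April 24, 2013.
That is not after April 28, 2013, so look at May 2013.
May 2013 starts on a Wednesday; its first Wednesday is the 1st, so the 4th Wednesday is the 22nd — May 22, 2013.

May 22, 2013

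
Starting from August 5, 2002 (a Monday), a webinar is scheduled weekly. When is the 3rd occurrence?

The 3rd occurrence is 2 intervals after the first: 2 × 7 = 14 days after August 5, 2002.
14 days later is August 19, 2002.

August 19, 2002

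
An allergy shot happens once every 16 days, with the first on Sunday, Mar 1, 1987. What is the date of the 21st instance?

The 21st occurrence is 20 intervals after the first: 20 × 16 = 320 days after Mar 1, 1987.
Mar has 31 days — 30 days to the end of Mar leaves 290.
Apr has 30 days (260 left).
May has 31 days (229 left).
Jun has 30 days (199 left).
Jul has 31 days (168 left).
Aug has 31 days (137 left).
Sep has 30 days (107 left).
Oct has 31 days (76 left).
Nov has 30 days (46 left).
Dec has 31 days (15 left).
15 days into Jan → Jan 15, 1988.

Jan 15, 1988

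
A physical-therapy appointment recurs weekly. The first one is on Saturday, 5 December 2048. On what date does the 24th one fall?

15 May 2049

The 24th occurrence is 23 intervals after the first: 23 × 7 = 161 days after 5 December 2048.
December has 31 days — 26 days to the end of December leaves 135.
January has 31 days (104 left).
February has 28 days (76 left).
March has 31 days (45 left).
April has 30 days (15 left).
15 days into May → 15 May 2049.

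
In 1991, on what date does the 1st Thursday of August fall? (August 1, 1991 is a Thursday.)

August 1991 begins on a Thursday, so the first Thursday is August 1.

1 August 1991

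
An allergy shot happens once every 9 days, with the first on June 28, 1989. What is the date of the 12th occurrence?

The 12th occurrence is 11 intervals after the first: 11 × 9 = 99 days after June 28, 1989.
June has 30 days — 2 days to the end of June leaves 97.
July has 31 days (66 left).
August has 31 days (35 left).
September has 30 days (5 left).
5 days into October → October 5, 1989.

October 5, 1989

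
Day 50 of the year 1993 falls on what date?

January has 31 days (50 − 31 = 19 remain).
19 into February → February 19.

1993-02-19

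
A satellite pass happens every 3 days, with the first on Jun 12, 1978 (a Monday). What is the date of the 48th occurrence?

Oct 31, 1978

The 48th occurrence is 47 intervals after the first: 47 × 3 = 141 days after Jun 12, 1978.
Jun has 30 days — 18 days to the end of Jun leaves 123.
Jul has 31 days (92 left).
Aug has 31 days (61 left).
Sep has 30 days (31 left).
31 days into Oct → Oct 31, 1978.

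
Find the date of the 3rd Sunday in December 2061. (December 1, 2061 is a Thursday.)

18 December 2061

December 2061 begins on a Thursday, so the first Sunday is December 4 (3 days later).
The 3rd Sunday is 2 weeks later: 4 + 14 = 18.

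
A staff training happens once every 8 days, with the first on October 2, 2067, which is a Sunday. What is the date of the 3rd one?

The 3rd occurrence is 2 intervals after the first: 2 × 8 = 16 days after October 2, 2067.
16 days later is October 18, 2067.

October 18, 2067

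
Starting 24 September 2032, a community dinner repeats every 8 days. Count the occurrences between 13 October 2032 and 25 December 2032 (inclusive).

Occurrences land 8·i days after 24 September 2032 for i = 0, 1, 2, …
13 October 2032 is 19 days after the start; 19 ÷ 8 = 2 remainder 3; since the remainder is 3, round up to i = 3. First occurrence in the window: #4 on 18 October 2032 (3×8 = 24 days in).
25 December 2032 is 92 days after the start; 92 ÷ 8 = 11 remainder 4. Last occurrence in the window: #12 on 21 December 2032.
Occurrences #4 through #12: 9 in total.

9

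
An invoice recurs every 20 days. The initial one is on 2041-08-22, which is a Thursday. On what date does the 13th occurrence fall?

2042-04-19

The 13th occurrence is 12 intervals after the first: 12 × 20 = 240 days after 2041-08-22.
August has 31 days — 9 days to the end of August leaves 231.
September has 30 days (201 left).
October has 31 days (170 left).
November has 30 days (140 left).
December has 31 days (109 left).
January has 31 days (78 left).
February has 28 days (50 left).
March has 31 days (19 left).
19 days into April → 2042-04-19.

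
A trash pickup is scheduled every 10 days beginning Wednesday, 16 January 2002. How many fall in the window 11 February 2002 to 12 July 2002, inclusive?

15

Occurrences land 10·i days after 16 January 2002 for i = 0, 1, 2, …
11 February 2002 is 26 days after the start; 26 ÷ 10 = 2 remainder 6; since the remainder is 6, round up to i = 3. First occurrence in the window: #4 on 15 February 2002 (3×10 = 30 days in).
12 July 2002 is 177 days after the start; 177 ÷ 10 = 17 remainder 7. Last occurrence in the window: #18 on 5 July 2002.
Occurrences #4 through #18: 15 in total.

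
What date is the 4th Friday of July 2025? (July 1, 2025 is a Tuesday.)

July 2025 begins on a Tuesday, so the first Friday is July 4 (3 days later).
The 4th Friday is 3 weeks later: 4 + 21 = 25.

2025-07-25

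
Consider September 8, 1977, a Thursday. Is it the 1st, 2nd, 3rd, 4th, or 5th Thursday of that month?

Day 8 falls in week ⌈8/7⌉ of the month.
Days 1–7 hold the 1st Thursday, 8–14 the 2nd, 15–21 the 3rd, 22–28 the 4th, 29–31 the 5th.
8 is in the range for the 2nd.

2nd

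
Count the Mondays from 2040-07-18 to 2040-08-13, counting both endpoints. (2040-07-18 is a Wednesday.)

4

2040-07-18 is a Wednesday; the first Monday on or after it is 2040-07-23 (5 days later).
From 2040-07-23 to 2040-08-13: 8 + 13 = 21 days (rest of July, August).
21 ÷ 7 = 3 full weeks with remainder 0, so 3 more Mondays after the first → 4.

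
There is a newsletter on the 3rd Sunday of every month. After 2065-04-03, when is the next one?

2065-04-19

April 2065 starts on a Wednesday; its first Sunday is the 5th, so the 3rd Sunday is the 19th — 2065-04-19.
2065-04-19 is after 2065-04-03, so that is the next one.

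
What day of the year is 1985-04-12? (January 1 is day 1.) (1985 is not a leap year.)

Days in months before April: 31 + 28 + 31 = 90.
Plus 12 days into April → day 102.

102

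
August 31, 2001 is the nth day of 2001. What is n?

Days in months before August: 31 + 28 + 31 + 30 + 31 + 30 + 31 = 212.
Plus 31 days into August → day 243.

243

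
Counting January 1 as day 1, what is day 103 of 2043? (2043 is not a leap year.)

Apr 13, 2043

Jan has 31 days (103 − 31 = 72 remain).
Feb has 28 days (72 − 28 = 44 remain).
Mar has 31 days (44 − 31 = 13 remain).
13 into Apr → Apr 13.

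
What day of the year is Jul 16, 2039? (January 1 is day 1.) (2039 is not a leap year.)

197

Days in months before Jul: 31 + 28 + 31 + 30 + 31 + 30 = 181.
Plus 16 days into Jul → day 197.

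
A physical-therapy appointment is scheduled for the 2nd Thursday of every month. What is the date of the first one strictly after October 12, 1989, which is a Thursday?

November 9, 1989

October 1989 starts on a Sunday; its first Thursday is the 5th, so the 2nd Thursday is the 12th — October 12, 1989.
That is not after October 12, 1989, so look at November 1989.
November 1989 starts on a Wednesday; its first Thursday is the 2nd, so the 2nd Thursday is the 9th — November 9, 1989.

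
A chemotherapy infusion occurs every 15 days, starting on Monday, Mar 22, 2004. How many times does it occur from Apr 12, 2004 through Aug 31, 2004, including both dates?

9

Occurrences land 15·i days after Mar 22, 2004 for i = 0, 1, 2, …
Apr 12, 2004 is 21 days after the start; 21 ÷ 15 = 1 remainder 6; since the remainder is 6, round up to i = 2. First occurrence in the window: #3 on Apr 21, 2004 (2×15 = 30 days in).
Aug 31, 2004 is 162 days after the start; 162 ÷ 15 = 10 remainder 12. Last occurrence in the window: #11 on Aug 19, 2004.
Occurrences #3 through #11: 9 in total.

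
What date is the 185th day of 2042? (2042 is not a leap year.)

January has 31 days (185 − 31 = 154 remain).
February has 28 days (154 − 28 = 126 remain).
March has 31 days (126 − 31 = 95 remain).
April has 30 days (95 − 30 = 65 remain).
May has 31 days (65 − 31 = 34 remain).
June has 30 days (34 − 30 = 4 remain).
4 into July → July 4.

July 4, 2042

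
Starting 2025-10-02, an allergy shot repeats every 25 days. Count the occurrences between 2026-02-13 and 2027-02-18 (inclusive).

Occurrences land 25·i days after 2025-10-02 for i = 0, 1, 2, …
2026-02-13 is 134 days after the start; 134 ÷ 25 = 5 remainder 9; since the remainder is 9, round up to i = 6. First occurrence in the window: #7 on 2026-03-01 (6×25 = 150 days in).
2027-02-18 is 504 days after the start; 504 ÷ 25 = 20 remainder 4. Last occurrence in the window: #21 on 2027-02-14.
Occurrences #7 through #21: 15 in total.

15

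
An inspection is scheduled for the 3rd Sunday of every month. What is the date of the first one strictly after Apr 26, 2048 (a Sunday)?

May 17, 2048

Apr 2048 starts on a Wednesday; its first Sunday is the 5th, so the 3rd Sunday is the 19th — Apr 19, 2048.
That is not after Apr 26, 2048, so look at May 2048.
May 2048 starts on a Friday; its first Sunday is the 3rd, so the 3rd Sunday is the 17th — May 17, 2048.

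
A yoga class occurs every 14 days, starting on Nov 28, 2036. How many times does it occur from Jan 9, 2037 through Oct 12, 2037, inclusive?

Occurrences land 14·i days after Nov 28, 2036 for i = 0, 1, 2, …
Jan 9, 2037 is 42 days after the start; 42 ÷ 14 = 3 remainder 0. First occurrence in the window: #4 on Jan 9, 2037 (3×14 = 42 days in).
Oct 12, 2037 is 318 days after the start; 318 ÷ 14 = 22 remainder 10. Last occurrence in the window: #23 on Oct 2, 2037.
Occurrences #4 through #23: 20 in total.

20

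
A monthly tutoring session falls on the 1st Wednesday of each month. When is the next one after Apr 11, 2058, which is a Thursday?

May 1, 2058

Apr 2058 starts on a Monday, so its 1st Wednesday is Apr 3, 2058 (2 days in).
That is not after Apr 11, 2058, so look at May 2058.
May 2058 starts on a Wednesday, so its 1st Wednesday is May 1, 2058.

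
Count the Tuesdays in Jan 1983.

4

Jan 1, 1983 is a Saturday; the first Tuesday on or after it is Jan 4, 1983 (3 days later).
From Jan 4, 1983 to Jan 31, 1983 is 31 − 4 = 27 days.
27 ÷ 7 = 3 full weeks with remainder 6, so 3 more Tuesdays after the first → 4.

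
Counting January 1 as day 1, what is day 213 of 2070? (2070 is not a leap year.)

Jan has 31 days (213 − 31 = 182 remain).
Feb has 28 days (182 − 28 = 154 remain).
Mar has 31 days (154 − 31 = 123 remain).
Apr has 30 days (123 − 30 = 93 remain).
May has 31 days (93 − 31 = 62 remain).
Jun has 30 days (62 − 30 = 32 remain).
Jul has 31 days (32 − 31 = 1 remain).
1 into Aug → Aug 1.

Aug 1, 2070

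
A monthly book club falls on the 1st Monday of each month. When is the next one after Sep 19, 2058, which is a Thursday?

Sep 2058 starts on a Sunday, so its 1st Monday is Sep 2, 2058 (1 day in).
That is not after Sep 19, 2058, so look at Oct 2058.
Oct 2058 starts on a Tuesday, so its 1st Monday is Oct 7, 2058 (6 days in).

Oct 7, 2058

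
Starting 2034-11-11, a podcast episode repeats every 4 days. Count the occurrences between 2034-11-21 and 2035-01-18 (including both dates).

15

Occurrences land 4·i days after 2034-11-11 for i = 0, 1, 2, …
2034-11-21 is 10 days after the start; 10 ÷ 4 = 2 remainder 2; since the remainder is 2, round up to i = 3. First occurrence in the window: #4 on 2034-11-23 (3×4 = 12 days in).
2035-01-18 is 68 days after the start; 68 ÷ 4 = 17 remainder 0. Last occurrence in the window: #18 on 2035-01-18.
Occurrences #4 through #18: 15 in total.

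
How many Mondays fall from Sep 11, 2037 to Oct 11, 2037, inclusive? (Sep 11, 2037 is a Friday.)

4

Sep 11, 2037 is a Friday; the first Monday on or after it is Sep 14, 2037 (3 days later).
From Sep 14, 2037 to Oct 11, 2037: 16 + 11 = 27 days (rest of Sep, Oct).
27 ÷ 7 = 3 full weeks with remainder 6, so 3 more Mondays after the first → 4.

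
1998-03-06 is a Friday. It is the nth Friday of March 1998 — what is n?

Day 6 falls in week ⌈6/7⌉ of the month.
Days 1–7 hold the 1st Friday, 8–14 the 2nd, 15–21 the 3rd, 22–28 the 4th, 29–31 the 5th.
6 is in the range for the 1st.

1st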